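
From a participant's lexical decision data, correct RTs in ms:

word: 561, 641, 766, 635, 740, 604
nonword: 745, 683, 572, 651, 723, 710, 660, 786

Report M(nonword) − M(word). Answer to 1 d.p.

33.4 ms

M(word) = 3947/6 = 657.833
M(nonword) = 5530/8 = 691.250
Difference = 691.250 − 657.833 = 33.417 ms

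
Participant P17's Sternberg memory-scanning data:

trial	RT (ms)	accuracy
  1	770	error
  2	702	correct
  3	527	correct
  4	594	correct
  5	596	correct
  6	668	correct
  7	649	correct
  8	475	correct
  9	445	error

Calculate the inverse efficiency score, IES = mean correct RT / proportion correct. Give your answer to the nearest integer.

Correct trials (n=7): 702, 527, 594, 596, 668, 649, 475
Mean correct RT = 4211/7 = 601.5714 ms
Proportion correct = 7/9
IES = 601.5714 / (7/9) = 773.449 ms

773 ms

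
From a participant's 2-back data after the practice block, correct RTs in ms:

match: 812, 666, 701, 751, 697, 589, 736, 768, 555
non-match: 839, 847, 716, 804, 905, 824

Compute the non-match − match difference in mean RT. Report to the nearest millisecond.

125 ms

M(match) = 6275/9 = 697.222
M(non-match) = 4935/6 = 822.500
Difference = 822.500 − 697.222 = 125.278 ms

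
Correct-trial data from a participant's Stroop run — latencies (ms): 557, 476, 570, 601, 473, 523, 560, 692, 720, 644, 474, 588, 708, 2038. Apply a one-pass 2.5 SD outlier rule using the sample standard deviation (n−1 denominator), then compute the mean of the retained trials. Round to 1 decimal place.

n = 14, ΣRT = 9624, M = 687.429
Σ(x−M)² = 2055099.43; s = √(2055099.43/13) = 397.599
Cutoffs: 687.429 ± 2.5·397.599 → [-306.6, 1681.4]
Outside: 2038 → excluded.
Retained (n=13): Σ = 7586, mean = 7586/13 = 583.538

583.5 ms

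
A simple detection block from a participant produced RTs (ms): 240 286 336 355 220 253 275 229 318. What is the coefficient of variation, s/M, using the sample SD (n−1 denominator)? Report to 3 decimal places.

0.174

n = 9, Σ = 2512, M = 279.1111
Σ(x−M)² = 18788.889; s = √(18788.889/8) = 48.4625
CV = 48.4625 / 279.1111 = 0.17363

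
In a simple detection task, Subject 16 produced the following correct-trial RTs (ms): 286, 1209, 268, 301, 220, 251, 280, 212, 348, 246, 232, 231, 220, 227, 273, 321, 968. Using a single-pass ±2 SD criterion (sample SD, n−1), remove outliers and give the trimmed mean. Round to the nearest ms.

261 ms

n = 17, ΣRT = 6093, M = 358.412
Σ(x−M)² = 1260172.12; s = √(1260172.12/16) = 280.643
Cutoffs: 358.412 ± 2·280.643 → [-202.9, 919.7]
Outside: 968, 1209 → excluded.
Retained (n=15): Σ = 3916, mean = 3916/15 = 261.067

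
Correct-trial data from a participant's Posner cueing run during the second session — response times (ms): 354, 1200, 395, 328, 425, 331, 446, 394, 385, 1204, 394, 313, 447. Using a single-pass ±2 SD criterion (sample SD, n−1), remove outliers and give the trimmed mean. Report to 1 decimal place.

382.9 ms

n = 13, ΣRT = 6616, M = 508.923
Σ(x−M)² = 1157082.92; s = √(1157082.92/12) = 310.521
Cutoffs: 508.923 ± 2·310.521 → [-112.1, 1130.0]
Outside: 1200, 1204 → excluded.
Retained (n=11): Σ = 4212, mean = 4212/11 = 382.909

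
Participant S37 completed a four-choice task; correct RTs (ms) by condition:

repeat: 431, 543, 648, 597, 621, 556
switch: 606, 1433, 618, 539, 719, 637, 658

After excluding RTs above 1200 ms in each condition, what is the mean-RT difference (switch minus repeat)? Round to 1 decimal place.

switch: exclude 1433
M(repeat) = 3396/6 = 566.000
M(switch) = 3777/6 = 629.500
Difference = 629.500 − 566.000 = 63.500 ms

63.5 ms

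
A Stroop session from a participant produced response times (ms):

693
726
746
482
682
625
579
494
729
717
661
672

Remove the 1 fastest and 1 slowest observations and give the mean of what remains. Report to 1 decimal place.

Sorted: 482, 494, 579, 625, 661, 672, 682, 693, 717, 726, 729, 746
Drop lowest 1 (482) and highest 1 (746)
Remaining (n=10): Σ = 6578, mean = 6578/10 = 657.800

657.8 ms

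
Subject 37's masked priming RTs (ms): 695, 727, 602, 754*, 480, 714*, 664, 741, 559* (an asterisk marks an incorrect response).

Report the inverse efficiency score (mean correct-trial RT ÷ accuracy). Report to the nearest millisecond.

Correct trials (n=6): 695, 727, 602, 480, 664, 741
Mean correct RT = 3909/6 = 651.5000 ms
Proportion correct = 6/9
IES = 651.5000 / (6/9) = 977.250 ms

977 ms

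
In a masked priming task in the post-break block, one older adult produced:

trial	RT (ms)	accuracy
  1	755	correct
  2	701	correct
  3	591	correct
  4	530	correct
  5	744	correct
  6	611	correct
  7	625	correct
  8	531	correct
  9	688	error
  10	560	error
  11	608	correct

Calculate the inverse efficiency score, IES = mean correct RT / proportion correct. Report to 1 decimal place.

773.5 ms

Correct trials (n=9): 755, 701, 591, 530, 744, 611, 625, 531, 608
Mean correct RT = 5696/9 = 632.8889 ms
Proportion correct = 9/11
IES = 632.8889 / (9/11) = 773.531 ms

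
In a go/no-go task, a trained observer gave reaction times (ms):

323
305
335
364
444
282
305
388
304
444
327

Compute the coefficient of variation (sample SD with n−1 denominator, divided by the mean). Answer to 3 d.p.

0.162

n = 11, Σ = 3821, M = 347.3636
Σ(x−M)² = 31508.545; s = √(31508.545/10) = 56.1325
CV = 56.1325 / 347.3636 = 0.16160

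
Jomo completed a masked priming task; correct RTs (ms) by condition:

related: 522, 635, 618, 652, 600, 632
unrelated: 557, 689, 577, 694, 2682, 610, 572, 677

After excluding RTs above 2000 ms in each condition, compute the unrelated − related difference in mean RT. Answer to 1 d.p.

unrelated: exclude 2682
M(related) = 3659/6 = 609.833
M(unrelated) = 4376/7 = 625.143
Difference = 625.143 − 609.833 = 15.310 ms

15.3 ms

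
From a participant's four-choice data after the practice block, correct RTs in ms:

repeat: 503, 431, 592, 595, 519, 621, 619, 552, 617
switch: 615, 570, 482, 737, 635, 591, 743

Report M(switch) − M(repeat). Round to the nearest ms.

64 ms

M(repeat) = 5049/9 = 561.000
M(switch) = 4373/7 = 624.714
Difference = 624.714 − 561.000 = 63.714 ms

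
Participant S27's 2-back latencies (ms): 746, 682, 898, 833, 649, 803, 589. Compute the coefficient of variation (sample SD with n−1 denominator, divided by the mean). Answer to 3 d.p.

n = 7, Σ = 5200, M = 742.8571
Σ(x−M)² = 72006.857; s = √(72006.857/6) = 109.5497
CV = 109.5497 / 742.8571 = 0.14747

0.147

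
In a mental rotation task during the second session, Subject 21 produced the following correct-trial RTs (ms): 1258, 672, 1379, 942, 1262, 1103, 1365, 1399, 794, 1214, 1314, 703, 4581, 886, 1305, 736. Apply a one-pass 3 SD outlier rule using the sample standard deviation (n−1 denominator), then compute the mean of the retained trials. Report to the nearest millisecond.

1089 ms

n = 16, ΣRT = 20913, M = 1307.062
Σ(x−M)² = 12458548.94; s = √(12458548.94/15) = 911.356
Cutoffs: 1307.062 ± 3·911.356 → [-1427.0, 4041.1]
Outside: 4581 → excluded.
Retained (n=15): Σ = 16332, mean = 16332/15 = 1088.800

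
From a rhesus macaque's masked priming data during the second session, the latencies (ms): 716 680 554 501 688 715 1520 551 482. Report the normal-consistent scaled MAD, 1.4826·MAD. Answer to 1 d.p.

Sorted: 482, 501, 551, 554, 680, 688, 715, 716, 1520 → median = 680
|x − 680| sorted: 0, 8, 35, 36, 126, 129, 179, 198, 840 → MAD = 126
Robust SD ≈ 1.4826 × 126 = 186.808

186.8 ms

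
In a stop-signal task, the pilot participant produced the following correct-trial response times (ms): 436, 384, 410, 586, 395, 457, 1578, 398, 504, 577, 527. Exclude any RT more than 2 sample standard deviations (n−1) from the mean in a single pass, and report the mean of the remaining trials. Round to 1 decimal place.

n = 11, ΣRT = 6252, M = 568.364
Σ(x−M)² = 1173674.55; s = √(1173674.55/10) = 342.589
Cutoffs: 568.364 ± 2·342.589 → [-116.8, 1253.5]
Outside: 1578 → excluded.
Retained (n=10): Σ = 4674, mean = 4674/10 = 467.400

467.4 ms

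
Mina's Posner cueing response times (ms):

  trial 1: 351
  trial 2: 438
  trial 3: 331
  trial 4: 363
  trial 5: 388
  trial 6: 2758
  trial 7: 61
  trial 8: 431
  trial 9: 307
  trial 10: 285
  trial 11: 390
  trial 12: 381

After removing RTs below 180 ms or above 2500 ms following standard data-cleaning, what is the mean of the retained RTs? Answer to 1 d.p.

Excluded: 61, 2758
Retained (n=10): Σ = 3665
Mean = 3665/10 = 366.5000

366.5 ms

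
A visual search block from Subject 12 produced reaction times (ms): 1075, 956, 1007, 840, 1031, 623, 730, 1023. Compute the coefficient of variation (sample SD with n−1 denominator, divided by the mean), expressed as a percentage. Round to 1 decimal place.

17.9%

n = 8, Σ = 7285, M = 910.6250
Σ(x−M)² = 185825.875; s = √(185825.875/7) = 162.9311
CV = 162.9311 / 910.6250 = 0.17892 = 17.892%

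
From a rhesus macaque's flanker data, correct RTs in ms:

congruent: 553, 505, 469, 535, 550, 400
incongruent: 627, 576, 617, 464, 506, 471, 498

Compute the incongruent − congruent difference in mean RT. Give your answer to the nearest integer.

35 ms

M(congruent) = 3012/6 = 502.000
M(incongruent) = 3759/7 = 537.000
Difference = 537.000 − 502.000 = 35.000 ms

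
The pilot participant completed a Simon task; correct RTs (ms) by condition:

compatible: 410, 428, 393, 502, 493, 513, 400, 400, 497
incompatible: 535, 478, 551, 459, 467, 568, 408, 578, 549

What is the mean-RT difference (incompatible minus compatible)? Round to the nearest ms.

M(compatible) = 4036/9 = 448.444
M(incompatible) = 4593/9 = 510.333
Difference = 510.333 − 448.444 = 61.889 ms

62 ms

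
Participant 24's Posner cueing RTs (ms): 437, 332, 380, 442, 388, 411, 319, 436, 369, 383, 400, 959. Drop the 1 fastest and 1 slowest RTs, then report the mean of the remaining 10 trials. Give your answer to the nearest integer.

Sorted: 319, 332, 369, 380, 383, 388, 400, 411, 436, 437, 442, 959
Drop lowest 1 (319) and highest 1 (959)
Remaining (n=10): Σ = 3978, mean = 3978/10 = 397.800

398 ms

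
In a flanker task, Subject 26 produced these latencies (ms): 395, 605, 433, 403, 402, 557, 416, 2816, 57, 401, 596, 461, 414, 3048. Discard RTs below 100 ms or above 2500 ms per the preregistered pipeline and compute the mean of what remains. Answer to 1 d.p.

462.1 ms

Excluded: 57, 2816, 3048
Retained (n=11): Σ = 5083
Mean = 5083/11 = 462.0909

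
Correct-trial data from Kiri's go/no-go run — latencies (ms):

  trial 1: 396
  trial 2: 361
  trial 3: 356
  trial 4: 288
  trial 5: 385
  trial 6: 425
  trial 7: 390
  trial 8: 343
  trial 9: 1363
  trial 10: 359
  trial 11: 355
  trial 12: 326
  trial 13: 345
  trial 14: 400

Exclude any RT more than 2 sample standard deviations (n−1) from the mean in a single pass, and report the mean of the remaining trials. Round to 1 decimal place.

363.8 ms

n = 14, ΣRT = 6092, M = 435.143
Σ(x−M)² = 942501.71; s = √(942501.71/13) = 269.258
Cutoffs: 435.143 ± 2·269.258 → [-103.4, 973.7]
Outside: 1363 → excluded.
Retained (n=13): Σ = 4729, mean = 4729/13 = 363.769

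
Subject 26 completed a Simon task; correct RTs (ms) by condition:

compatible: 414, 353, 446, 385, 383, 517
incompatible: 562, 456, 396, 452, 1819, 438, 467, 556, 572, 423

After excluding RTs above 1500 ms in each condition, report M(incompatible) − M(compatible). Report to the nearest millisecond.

64 ms

incompatible: exclude 1819
M(compatible) = 2498/6 = 416.333
M(incompatible) = 4322/9 = 480.222
Difference = 480.222 − 416.333 = 63.889 ms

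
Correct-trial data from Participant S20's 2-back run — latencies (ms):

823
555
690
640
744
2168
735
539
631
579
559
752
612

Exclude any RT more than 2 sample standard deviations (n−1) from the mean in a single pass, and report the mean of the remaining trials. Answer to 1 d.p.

n = 13, ΣRT = 10027, M = 771.308
Σ(x−M)² = 2207588.77; s = √(2207588.77/12) = 428.912
Cutoffs: 771.308 ± 2·428.912 → [-86.5, 1629.1]
Outside: 2168 → excluded.
Retained (n=12): Σ = 7859, mean = 7859/12 = 654.917

654.9 ms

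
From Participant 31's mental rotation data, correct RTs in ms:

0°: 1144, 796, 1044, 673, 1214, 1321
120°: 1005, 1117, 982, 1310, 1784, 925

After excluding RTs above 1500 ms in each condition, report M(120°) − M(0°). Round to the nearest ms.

120°: exclude 1784
M(0°) = 6192/6 = 1032.000
M(120°) = 5339/5 = 1067.800
Difference = 1067.800 − 1032.000 = 35.800 ms

36 ms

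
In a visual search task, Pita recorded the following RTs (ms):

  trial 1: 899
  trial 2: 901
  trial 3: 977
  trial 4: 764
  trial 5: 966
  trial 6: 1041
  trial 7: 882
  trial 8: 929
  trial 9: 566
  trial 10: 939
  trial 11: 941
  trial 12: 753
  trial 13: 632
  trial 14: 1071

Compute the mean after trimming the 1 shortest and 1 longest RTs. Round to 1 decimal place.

885.3 ms

Sorted: 566, 632, 753, 764, 882, 899, 901, 929, 939, 941, 966, 977, 1041, 1071
Drop lowest 1 (566) and highest 1 (1071)
Remaining (n=12): Σ = 10624, mean = 10624/12 = 885.333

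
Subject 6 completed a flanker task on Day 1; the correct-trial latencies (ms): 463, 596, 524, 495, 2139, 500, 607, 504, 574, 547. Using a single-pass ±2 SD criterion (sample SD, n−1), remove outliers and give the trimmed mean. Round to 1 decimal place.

534.4 ms

n = 10, ΣRT = 6949, M = 694.900
Σ(x−M)² = 2336796.90; s = √(2336796.90/9) = 509.553
Cutoffs: 694.900 ± 2·509.553 → [-324.2, 1714.0]
Outside: 2139 → excluded.
Retained (n=9): Σ = 4810, mean = 4810/9 = 534.444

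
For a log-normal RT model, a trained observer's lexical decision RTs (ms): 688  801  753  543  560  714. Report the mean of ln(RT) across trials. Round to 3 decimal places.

ln(RT): 6.5338, 6.6859, 6.6241, 6.2971, 6.3279, 6.5709
Σ ln(RT) = 39.0396
Mean = 39.0396/6 = 6.50661

6.507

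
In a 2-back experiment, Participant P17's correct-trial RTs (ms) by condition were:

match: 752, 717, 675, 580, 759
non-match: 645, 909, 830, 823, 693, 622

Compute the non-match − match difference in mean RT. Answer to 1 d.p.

57.1 ms

M(match) = 3483/5 = 696.600
M(non-match) = 4522/6 = 753.667
Difference = 753.667 − 696.600 = 57.067 ms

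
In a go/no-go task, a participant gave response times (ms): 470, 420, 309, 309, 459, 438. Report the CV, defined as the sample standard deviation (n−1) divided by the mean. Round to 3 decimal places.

n = 6, Σ = 2405, M = 400.8333
Σ(x−M)² = 26782.833; s = √(26782.833/5) = 73.1886
CV = 73.1886 / 400.8333 = 0.18259

0.183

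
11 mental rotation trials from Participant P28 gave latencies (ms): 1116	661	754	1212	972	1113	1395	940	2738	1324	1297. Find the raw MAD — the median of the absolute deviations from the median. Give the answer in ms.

181 ms

Sorted: 661, 754, 940, 972, 1113, 1116, 1212, 1297, 1324, 1395, 2738 → median = 1116
|x − 1116|: 0, 455, 362, 96, 144, 3, 279, 176, 1622, 208, 181
Sorted deviations: 0, 3, 96, 144, 176, 181, 208, 279, 362, 455, 1622 → MAD = 181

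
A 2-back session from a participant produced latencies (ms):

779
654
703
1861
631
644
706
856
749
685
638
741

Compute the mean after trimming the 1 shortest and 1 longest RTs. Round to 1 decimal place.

715.5 ms

Sorted: 631, 638, 644, 654, 685, 703, 706, 741, 749, 779, 856, 1861
Drop lowest 1 (631) and highest 1 (1861)
Remaining (n=10): Σ = 7155, mean = 7155/10 = 715.500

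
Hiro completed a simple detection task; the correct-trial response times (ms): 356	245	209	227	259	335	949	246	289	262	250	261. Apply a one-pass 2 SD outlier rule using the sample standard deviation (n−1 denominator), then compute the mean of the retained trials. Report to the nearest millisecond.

n = 12, ΣRT = 3888, M = 324.000
Σ(x−M)² = 445468.00; s = √(445468.00/11) = 201.239
Cutoffs: 324.000 ± 2·201.239 → [-78.5, 726.5]
Outside: 949 → excluded.
Retained (n=11): Σ = 2939, mean = 2939/11 = 267.182

267 ms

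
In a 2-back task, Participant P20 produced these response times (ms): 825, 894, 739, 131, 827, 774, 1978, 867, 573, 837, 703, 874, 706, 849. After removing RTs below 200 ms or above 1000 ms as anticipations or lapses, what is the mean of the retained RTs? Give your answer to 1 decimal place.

Excluded: 131, 1978
Retained (n=12): Σ = 9468
Mean = 9468/12 = 789.0000

789.0 ms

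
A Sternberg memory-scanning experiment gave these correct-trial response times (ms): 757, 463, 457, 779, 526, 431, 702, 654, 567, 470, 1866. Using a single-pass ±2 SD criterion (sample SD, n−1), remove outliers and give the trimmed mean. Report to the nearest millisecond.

n = 11, ΣRT = 7672, M = 697.455
Σ(x−M)² = 1659538.73; s = √(1659538.73/10) = 407.374
Cutoffs: 697.455 ± 2·407.374 → [-117.3, 1512.2]
Outside: 1866 → excluded.
Retained (n=10): Σ = 5806, mean = 5806/10 = 580.600

581 ms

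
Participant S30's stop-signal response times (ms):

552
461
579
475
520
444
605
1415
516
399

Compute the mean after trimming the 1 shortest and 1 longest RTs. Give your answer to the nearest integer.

519 ms

Sorted: 399, 444, 461, 475, 516, 520, 552, 579, 605, 1415
Drop lowest 1 (399) and highest 1 (1415)
Remaining (n=8): Σ = 4152, mean = 4152/8 = 519.000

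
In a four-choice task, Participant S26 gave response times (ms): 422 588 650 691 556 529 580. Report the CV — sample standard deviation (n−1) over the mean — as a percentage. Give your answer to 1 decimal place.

n = 7, Σ = 4016, M = 573.7143
Σ(x−M)² = 45149.429; s = √(45149.429/6) = 86.7462
CV = 86.7462 / 573.7143 = 0.15120 = 15.120%

15.1%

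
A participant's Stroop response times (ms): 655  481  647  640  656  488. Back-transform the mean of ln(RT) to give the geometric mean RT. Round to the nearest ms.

ln(RT): 6.4846, 6.1759, 6.4723, 6.4615, 6.4862, 6.1903
Mean ln(RT) = 38.2708/6 = 6.37847
Geometric mean = exp(6.37847) = 589.02 ms

589 ms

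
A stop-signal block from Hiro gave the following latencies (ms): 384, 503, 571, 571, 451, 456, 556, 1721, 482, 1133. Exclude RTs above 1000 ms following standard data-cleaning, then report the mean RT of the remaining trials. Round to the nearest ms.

Excluded: 1133, 1721
Retained (n=8): Σ = 3974
Mean = 3974/8 = 496.7500

497 ms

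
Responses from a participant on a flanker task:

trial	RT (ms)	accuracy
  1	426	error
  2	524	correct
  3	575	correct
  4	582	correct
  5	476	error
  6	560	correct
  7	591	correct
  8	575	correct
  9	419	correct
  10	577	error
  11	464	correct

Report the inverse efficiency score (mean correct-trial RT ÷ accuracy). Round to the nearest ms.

737 ms

Correct trials (n=8): 524, 575, 582, 560, 591, 575, 419, 464
Mean correct RT = 4290/8 = 536.2500 ms
Proportion correct = 8/11
IES = 536.2500 / (8/11) = 737.344 ms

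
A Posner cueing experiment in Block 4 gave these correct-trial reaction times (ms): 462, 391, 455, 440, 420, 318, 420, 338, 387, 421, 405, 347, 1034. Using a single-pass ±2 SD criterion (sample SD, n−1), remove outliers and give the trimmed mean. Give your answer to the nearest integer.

400 ms

n = 13, ΣRT = 5838, M = 449.077
Σ(x−M)² = 394006.92; s = √(394006.92/12) = 181.201
Cutoffs: 449.077 ± 2·181.201 → [86.7, 811.5]
Outside: 1034 → excluded.
Retained (n=12): Σ = 4804, mean = 4804/12 = 400.333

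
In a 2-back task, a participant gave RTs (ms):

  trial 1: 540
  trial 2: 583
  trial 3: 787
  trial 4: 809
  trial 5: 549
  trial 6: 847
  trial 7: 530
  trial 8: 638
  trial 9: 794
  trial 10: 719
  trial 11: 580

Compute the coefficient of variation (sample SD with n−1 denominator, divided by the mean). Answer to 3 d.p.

0.183

n = 11, Σ = 7376, M = 670.5455
Σ(x−M)² = 149946.727; s = √(149946.727/10) = 122.4527
CV = 122.4527 / 670.5455 = 0.18262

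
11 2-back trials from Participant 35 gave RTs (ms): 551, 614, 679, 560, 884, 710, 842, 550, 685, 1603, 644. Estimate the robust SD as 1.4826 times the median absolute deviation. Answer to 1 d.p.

176.4 ms

Sorted: 550, 551, 560, 614, 644, 679, 685, 710, 842, 884, 1603 → median = 679
|x − 679| sorted: 0, 6, 31, 35, 65, 119, 128, 129, 163, 205, 924 → MAD = 119
Robust SD ≈ 1.4826 × 119 = 176.429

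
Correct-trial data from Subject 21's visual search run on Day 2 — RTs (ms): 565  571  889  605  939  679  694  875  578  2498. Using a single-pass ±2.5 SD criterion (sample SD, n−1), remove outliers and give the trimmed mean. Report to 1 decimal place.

710.6 ms

n = 10, ΣRT = 8893, M = 889.300
Σ(x−M)² = 3057178.10; s = √(3057178.10/9) = 582.826
Cutoffs: 889.300 ± 2.5·582.826 → [-567.8, 2346.4]
Outside: 2498 → excluded.
Retained (n=9): Σ = 6395, mean = 6395/9 = 710.556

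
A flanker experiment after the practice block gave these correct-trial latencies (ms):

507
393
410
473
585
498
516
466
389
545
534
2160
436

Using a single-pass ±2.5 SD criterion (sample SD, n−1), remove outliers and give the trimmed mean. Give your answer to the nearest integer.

n = 13, ΣRT = 7912, M = 608.615
Σ(x−M)² = 2650801.08; s = √(2650801.08/12) = 470.000
Cutoffs: 608.615 ± 2.5·470.000 → [-566.4, 1783.6]
Outside: 2160 → excluded.
Retained (n=12): Σ = 5752, mean = 5752/12 = 479.333

479 ms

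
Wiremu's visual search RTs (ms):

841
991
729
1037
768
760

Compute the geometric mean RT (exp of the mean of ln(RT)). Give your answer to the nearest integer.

846 ms

ln(RT): 6.7346, 6.8987, 6.5917, 6.9441, 6.6438, 6.6333
Mean ln(RT) = 40.4462/6 = 6.74103
Geometric mean = exp(6.74103) = 846.43 ms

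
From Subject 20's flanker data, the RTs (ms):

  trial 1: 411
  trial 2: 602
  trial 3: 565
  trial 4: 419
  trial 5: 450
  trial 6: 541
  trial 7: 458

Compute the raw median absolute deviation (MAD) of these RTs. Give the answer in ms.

Sorted: 411, 419, 450, 458, 541, 565, 602 → median = 458
|x − 458|: 47, 144, 107, 39, 8, 83, 0
Sorted deviations: 0, 8, 39, 47, 83, 107, 144 → MAD = 47

47 ms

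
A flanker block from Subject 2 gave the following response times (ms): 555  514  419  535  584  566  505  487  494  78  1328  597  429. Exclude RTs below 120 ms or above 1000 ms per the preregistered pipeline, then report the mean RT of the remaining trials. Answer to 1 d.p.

516.8 ms

Excluded: 78, 1328
Retained (n=11): Σ = 5685
Mean = 5685/11 = 516.8182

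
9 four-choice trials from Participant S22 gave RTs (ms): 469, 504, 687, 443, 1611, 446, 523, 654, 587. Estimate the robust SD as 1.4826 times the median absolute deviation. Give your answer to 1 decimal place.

114.2 ms

Sorted: 443, 446, 469, 504, 523, 587, 654, 687, 1611 → median = 523
|x − 523| sorted: 0, 19, 54, 64, 77, 80, 131, 164, 1088 → MAD = 77
Robust SD ≈ 1.4826 × 77 = 114.160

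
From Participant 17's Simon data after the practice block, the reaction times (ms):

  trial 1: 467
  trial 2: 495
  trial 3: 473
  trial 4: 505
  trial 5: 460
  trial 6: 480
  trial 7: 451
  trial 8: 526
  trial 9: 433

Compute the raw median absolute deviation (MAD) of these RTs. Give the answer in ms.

22 ms

Sorted: 433, 451, 460, 467, 473, 480, 495, 505, 526 → median = 473
|x − 473|: 6, 22, 0, 32, 13, 7, 22, 53, 40
Sorted deviations: 0, 6, 7, 13, 22, 22, 32, 40, 53 → MAD = 22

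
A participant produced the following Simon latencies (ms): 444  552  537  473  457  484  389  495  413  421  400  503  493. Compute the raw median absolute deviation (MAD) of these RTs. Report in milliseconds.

30 ms

Sorted: 389, 400, 413, 421, 444, 457, 473, 484, 493, 495, 503, 537, 552 → median = 473
|x − 473|: 29, 79, 64, 0, 16, 11, 84, 22, 60, 52, 73, 30, 20
Sorted deviations: 0, 11, 16, 20, 22, 29, 30, 52, 60, 64, 73, 79, 84 → MAD = 30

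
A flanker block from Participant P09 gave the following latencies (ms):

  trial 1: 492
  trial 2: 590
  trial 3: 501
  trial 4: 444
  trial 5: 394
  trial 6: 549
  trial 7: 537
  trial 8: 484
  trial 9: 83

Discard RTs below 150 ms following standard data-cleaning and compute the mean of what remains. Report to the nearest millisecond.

499 ms

Excluded: 83
Retained (n=8): Σ = 3991
Mean = 3991/8 = 498.8750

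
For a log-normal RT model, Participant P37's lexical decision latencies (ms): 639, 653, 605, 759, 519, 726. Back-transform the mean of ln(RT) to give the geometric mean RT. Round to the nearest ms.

ln(RT): 6.4599, 6.4816, 6.4052, 6.6320, 6.2519, 6.5876
Mean ln(RT) = 38.8182/6 = 6.46969
Geometric mean = exp(6.46969) = 645.29 ms

645 ms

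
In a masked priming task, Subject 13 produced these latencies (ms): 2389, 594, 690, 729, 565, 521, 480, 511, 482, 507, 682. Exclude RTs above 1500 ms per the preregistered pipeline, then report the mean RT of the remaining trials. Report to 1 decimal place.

Excluded: 2389
Retained (n=10): Σ = 5761
Mean = 5761/10 = 576.1000

576.1 ms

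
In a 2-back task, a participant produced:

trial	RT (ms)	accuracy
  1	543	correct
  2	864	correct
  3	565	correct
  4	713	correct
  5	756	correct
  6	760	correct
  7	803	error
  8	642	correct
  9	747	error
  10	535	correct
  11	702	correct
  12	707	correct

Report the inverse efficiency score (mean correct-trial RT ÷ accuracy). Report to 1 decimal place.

Correct trials (n=10): 543, 864, 565, 713, 756, 760, 642, 535, 702, 707
Mean correct RT = 6787/10 = 678.7000 ms
Proportion correct = 10/12
IES = 678.7000 / (10/12) = 814.440 ms

814.4 ms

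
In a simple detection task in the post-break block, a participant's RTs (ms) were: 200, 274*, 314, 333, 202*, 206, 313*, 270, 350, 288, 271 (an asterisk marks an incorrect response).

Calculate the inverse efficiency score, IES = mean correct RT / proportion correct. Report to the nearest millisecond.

384 ms

Correct trials (n=8): 200, 314, 333, 206, 270, 350, 288, 271
Mean correct RT = 2232/8 = 279.0000 ms
Proportion correct = 8/11
IES = 279.0000 / (8/11) = 383.625 ms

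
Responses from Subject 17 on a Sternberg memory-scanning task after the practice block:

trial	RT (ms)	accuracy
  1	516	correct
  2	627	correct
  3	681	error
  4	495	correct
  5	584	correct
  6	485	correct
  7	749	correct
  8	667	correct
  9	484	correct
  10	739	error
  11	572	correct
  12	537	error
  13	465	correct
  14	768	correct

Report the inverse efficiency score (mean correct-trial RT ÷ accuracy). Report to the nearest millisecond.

Correct trials (n=11): 516, 627, 495, 584, 485, 749, 667, 484, 572, 465, 768
Mean correct RT = 6412/11 = 582.9091 ms
Proportion correct = 11/14
IES = 582.9091 / (11/14) = 741.884 ms

742 ms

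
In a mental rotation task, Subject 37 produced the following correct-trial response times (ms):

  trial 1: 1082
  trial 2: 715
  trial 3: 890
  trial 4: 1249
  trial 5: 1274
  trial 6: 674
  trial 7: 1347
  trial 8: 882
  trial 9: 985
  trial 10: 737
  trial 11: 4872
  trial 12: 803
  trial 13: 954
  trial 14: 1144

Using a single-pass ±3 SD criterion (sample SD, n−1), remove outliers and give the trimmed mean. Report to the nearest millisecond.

980 ms

n = 14, ΣRT = 17608, M = 1257.714
Σ(x−M)² = 14671340.86; s = √(14671340.86/13) = 1062.339
Cutoffs: 1257.714 ± 3·1062.339 → [-1929.3, 4444.7]
Outside: 4872 → excluded.
Retained (n=13): Σ = 12736, mean = 12736/13 = 979.692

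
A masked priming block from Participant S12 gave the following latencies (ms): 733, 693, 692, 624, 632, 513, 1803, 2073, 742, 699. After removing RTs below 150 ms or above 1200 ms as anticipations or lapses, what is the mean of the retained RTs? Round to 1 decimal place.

Excluded: 1803, 2073
Retained (n=8): Σ = 5328
Mean = 5328/8 = 666.0000

666.0 ms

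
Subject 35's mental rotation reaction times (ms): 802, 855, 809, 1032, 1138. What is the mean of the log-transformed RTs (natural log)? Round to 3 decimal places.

6.822

ln(RT): 6.6871, 6.7511, 6.6958, 6.9393, 7.0370
Σ ln(RT) = 34.1103
Mean = 34.1103/5 = 6.82206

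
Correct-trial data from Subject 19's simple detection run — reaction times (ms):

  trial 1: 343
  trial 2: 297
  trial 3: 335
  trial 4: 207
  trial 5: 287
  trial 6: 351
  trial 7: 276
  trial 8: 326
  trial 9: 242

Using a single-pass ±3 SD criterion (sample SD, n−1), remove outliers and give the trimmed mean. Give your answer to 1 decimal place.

296.0 ms

n = 9, ΣRT = 2664, M = 296.000
Σ(x−M)² = 18974.00; s = √(18974.00/8) = 48.701
Cutoffs: 296.000 ± 3·48.701 → [149.9, 442.1]
No RTs fall outside the cutoffs; all 9 retained. Mean = 2664/9 = 296.000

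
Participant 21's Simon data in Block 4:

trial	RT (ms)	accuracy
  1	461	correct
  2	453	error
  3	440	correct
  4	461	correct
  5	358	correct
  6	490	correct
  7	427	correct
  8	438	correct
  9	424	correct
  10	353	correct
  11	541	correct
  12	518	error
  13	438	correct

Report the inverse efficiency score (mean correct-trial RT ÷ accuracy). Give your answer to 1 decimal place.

519.0 ms

Correct trials (n=11): 461, 440, 461, 358, 490, 427, 438, 424, 353, 541, 438
Mean correct RT = 4831/11 = 439.1818 ms
Proportion correct = 11/13
IES = 439.1818 / (11/13) = 519.033 ms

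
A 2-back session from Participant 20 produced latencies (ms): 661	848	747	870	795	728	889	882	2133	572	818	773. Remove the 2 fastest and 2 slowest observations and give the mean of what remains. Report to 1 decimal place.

807.6 ms

Sorted: 572, 661, 728, 747, 773, 795, 818, 848, 870, 882, 889, 2133
Drop lowest 2 (572, 661) and highest 2 (889, 2133)
Remaining (n=8): Σ = 6461, mean = 6461/8 = 807.625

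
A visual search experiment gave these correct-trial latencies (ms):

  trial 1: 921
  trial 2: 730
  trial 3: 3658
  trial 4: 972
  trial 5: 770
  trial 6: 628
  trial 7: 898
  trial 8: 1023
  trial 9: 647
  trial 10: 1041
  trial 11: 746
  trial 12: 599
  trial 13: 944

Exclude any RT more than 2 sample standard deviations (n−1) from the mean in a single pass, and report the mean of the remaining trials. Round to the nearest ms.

n = 13, ΣRT = 13577, M = 1044.385
Σ(x−M)² = 7676239.08; s = √(7676239.08/12) = 799.804
Cutoffs: 1044.385 ± 2·799.804 → [-555.2, 2644.0]
Outside: 3658 → excluded.
Retained (n=12): Σ = 9919, mean = 9919/12 = 826.583

827 ms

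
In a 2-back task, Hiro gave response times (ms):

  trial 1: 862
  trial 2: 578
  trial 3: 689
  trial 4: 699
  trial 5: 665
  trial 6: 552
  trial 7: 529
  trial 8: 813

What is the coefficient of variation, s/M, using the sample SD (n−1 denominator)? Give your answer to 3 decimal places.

0.178

n = 8, Σ = 5387, M = 673.3750
Σ(x−M)² = 100717.875; s = √(100717.875/7) = 119.9511
CV = 119.9511 / 673.3750 = 0.17813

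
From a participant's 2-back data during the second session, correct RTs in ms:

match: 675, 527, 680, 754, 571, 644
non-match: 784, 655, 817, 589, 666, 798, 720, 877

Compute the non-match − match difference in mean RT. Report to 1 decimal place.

M(match) = 3851/6 = 641.833
M(non-match) = 5906/8 = 738.250
Difference = 738.250 − 641.833 = 96.417 ms

96.4 ms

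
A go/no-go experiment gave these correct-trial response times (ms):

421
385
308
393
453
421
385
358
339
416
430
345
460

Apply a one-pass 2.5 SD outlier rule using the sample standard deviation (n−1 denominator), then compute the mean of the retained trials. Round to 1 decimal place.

393.4 ms

n = 13, ΣRT = 5114, M = 393.385
Σ(x−M)² = 25351.08; s = √(25351.08/12) = 45.963
Cutoffs: 393.385 ± 2.5·45.963 → [278.5, 508.3]
No RTs fall outside the cutoffs; all 13 retained. Mean = 5114/13 = 393.385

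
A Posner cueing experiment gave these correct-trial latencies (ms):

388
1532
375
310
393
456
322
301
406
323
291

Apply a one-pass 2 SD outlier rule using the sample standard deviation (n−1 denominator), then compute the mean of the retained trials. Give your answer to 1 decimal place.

n = 11, ΣRT = 5097, M = 463.364
Σ(x−M)² = 1283044.55; s = √(1283044.55/10) = 358.196
Cutoffs: 463.364 ± 2·358.196 → [-253.0, 1179.8]
Outside: 1532 → excluded.
Retained (n=10): Σ = 3565, mean = 3565/10 = 356.500

356.5 ms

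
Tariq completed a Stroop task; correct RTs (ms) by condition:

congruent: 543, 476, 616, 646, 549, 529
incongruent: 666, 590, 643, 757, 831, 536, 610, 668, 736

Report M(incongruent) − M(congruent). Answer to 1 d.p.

M(congruent) = 3359/6 = 559.833
M(incongruent) = 6037/9 = 670.778
Difference = 670.778 − 559.833 = 110.944 ms

110.9 ms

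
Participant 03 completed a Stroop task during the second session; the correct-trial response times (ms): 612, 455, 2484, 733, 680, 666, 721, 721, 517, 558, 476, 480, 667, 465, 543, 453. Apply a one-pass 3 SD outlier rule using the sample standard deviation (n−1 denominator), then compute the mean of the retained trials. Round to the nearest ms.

n = 16, ΣRT = 11231, M = 701.938
Σ(x−M)² = 3548092.94; s = √(3548092.94/15) = 486.353
Cutoffs: 701.938 ± 3·486.353 → [-757.1, 2161.0]
Outside: 2484 → excluded.
Retained (n=15): Σ = 8747, mean = 8747/15 = 583.133

583 ms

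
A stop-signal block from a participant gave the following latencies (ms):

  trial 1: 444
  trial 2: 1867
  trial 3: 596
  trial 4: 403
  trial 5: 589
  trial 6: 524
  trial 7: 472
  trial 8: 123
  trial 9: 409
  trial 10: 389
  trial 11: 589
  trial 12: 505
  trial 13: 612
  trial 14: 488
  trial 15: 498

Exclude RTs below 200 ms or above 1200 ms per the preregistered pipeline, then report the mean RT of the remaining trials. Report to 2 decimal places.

Excluded: 123, 1867
Retained (n=13): Σ = 6518
Mean = 6518/13 = 501.3846

501.38 ms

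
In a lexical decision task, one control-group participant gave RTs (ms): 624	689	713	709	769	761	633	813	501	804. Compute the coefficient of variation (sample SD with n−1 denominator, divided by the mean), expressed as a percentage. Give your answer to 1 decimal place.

13.6%

n = 10, Σ = 7016, M = 701.6000
Σ(x−M)² = 82278.400; s = √(82278.400/9) = 95.6140
CV = 95.6140 / 701.6000 = 0.13628 = 13.628%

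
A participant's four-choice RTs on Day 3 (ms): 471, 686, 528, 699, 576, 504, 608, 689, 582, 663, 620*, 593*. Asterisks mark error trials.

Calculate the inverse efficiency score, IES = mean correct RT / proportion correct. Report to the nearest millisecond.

Correct trials (n=10): 471, 686, 528, 699, 576, 504, 608, 689, 582, 663
Mean correct RT = 6006/10 = 600.6000 ms
Proportion correct = 10/12
IES = 600.6000 / (10/12) = 720.720 ms

721 ms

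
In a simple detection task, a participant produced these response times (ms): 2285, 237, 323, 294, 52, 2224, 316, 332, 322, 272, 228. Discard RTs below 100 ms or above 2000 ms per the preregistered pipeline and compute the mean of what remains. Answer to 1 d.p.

Excluded: 52, 2224, 2285
Retained (n=8): Σ = 2324
Mean = 2324/8 = 290.5000

290.5 ms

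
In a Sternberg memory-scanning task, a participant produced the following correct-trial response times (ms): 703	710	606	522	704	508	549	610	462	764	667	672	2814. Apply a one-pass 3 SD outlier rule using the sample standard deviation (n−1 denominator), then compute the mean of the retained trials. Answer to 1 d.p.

623.1 ms

n = 13, ΣRT = 10291, M = 791.615
Σ(x−M)² = 4530905.08; s = √(4530905.08/12) = 614.472
Cutoffs: 791.615 ± 3·614.472 → [-1051.8, 2635.0]
Outside: 2814 → excluded.
Retained (n=12): Σ = 7477, mean = 7477/12 = 623.083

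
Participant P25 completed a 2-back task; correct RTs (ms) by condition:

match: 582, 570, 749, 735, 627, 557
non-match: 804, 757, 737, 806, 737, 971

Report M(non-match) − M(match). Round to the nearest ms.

165 ms

M(match) = 3820/6 = 636.667
M(non-match) = 4812/6 = 802.000
Difference = 802.000 − 636.667 = 165.333 ms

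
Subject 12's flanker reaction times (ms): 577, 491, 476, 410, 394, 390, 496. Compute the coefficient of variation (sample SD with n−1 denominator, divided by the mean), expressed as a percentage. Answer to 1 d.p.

n = 7, Σ = 3234, M = 462.0000
Σ(x−M)² = 27930.000; s = √(27930.000/6) = 68.2276
CV = 68.2276 / 462.0000 = 0.14768 = 14.768%

14.8%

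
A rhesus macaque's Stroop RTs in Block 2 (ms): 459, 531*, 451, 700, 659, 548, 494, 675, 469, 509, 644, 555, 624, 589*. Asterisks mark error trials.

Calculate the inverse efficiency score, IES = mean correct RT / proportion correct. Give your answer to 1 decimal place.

Correct trials (n=12): 459, 451, 700, 659, 548, 494, 675, 469, 509, 644, 555, 624
Mean correct RT = 6787/12 = 565.5833 ms
Proportion correct = 12/14
IES = 565.5833 / (12/14) = 659.847 ms

659.8 ms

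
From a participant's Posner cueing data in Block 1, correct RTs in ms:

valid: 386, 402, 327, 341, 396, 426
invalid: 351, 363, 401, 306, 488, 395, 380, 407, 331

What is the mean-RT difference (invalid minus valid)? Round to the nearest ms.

M(valid) = 2278/6 = 379.667
M(invalid) = 3422/9 = 380.222
Difference = 380.222 − 379.667 = 0.556 ms

1 ms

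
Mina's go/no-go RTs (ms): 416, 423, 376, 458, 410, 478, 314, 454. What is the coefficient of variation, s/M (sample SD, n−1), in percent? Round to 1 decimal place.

12.6%

n = 8, Σ = 3329, M = 416.1250
Σ(x−M)² = 19140.875; s = √(19140.875/7) = 52.2916
CV = 52.2916 / 416.1250 = 0.12566 = 12.566%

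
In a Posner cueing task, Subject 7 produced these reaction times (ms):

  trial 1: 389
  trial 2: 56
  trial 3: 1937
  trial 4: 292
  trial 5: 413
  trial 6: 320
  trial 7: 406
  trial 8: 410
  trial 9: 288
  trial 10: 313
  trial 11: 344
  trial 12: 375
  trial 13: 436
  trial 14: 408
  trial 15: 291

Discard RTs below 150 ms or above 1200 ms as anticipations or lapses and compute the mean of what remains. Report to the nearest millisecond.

Excluded: 56, 1937
Retained (n=13): Σ = 4685
Mean = 4685/13 = 360.3846

360 ms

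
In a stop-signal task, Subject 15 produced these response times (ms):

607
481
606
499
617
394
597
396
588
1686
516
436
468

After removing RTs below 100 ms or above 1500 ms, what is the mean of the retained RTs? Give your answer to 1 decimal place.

Excluded: 1686
Retained (n=12): Σ = 6205
Mean = 6205/12 = 517.0833

517.1 ms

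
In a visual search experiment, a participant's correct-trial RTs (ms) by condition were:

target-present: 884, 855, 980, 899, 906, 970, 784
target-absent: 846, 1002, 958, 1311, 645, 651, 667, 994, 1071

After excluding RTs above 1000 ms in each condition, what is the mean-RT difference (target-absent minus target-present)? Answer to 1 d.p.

target-absent: exclude 1002, 1311, 1071
M(target-present) = 6278/7 = 896.857
M(target-absent) = 4761/6 = 793.500
Difference = 793.500 − 896.857 = -103.357 ms

-103.4 ms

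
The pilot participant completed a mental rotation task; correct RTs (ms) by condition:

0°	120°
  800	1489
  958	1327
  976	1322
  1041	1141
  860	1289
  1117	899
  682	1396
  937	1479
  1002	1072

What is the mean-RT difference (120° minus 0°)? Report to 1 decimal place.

337.9 ms

M(0°) = 8373/9 = 930.333
M(120°) = 11414/9 = 1268.222
Difference = 1268.222 − 930.333 = 337.889 ms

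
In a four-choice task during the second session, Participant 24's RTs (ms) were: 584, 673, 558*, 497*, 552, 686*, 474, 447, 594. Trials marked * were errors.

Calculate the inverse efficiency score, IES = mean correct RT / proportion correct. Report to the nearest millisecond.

Correct trials (n=6): 584, 673, 552, 474, 447, 594
Mean correct RT = 3324/6 = 554.0000 ms
Proportion correct = 6/9
IES = 554.0000 / (6/9) = 831.000 ms

831 ms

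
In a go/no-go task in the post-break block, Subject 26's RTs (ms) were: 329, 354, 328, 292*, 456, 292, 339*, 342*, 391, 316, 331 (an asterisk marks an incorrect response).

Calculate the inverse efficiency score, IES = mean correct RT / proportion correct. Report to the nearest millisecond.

Correct trials (n=8): 329, 354, 328, 456, 292, 391, 316, 331
Mean correct RT = 2797/8 = 349.6250 ms
Proportion correct = 8/11
IES = 349.6250 / (8/11) = 480.734 ms

481 ms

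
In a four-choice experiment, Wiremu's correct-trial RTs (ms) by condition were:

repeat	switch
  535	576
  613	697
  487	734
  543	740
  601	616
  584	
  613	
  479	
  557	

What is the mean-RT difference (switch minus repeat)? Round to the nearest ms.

M(repeat) = 5012/9 = 556.889
M(switch) = 3363/5 = 672.600
Difference = 672.600 − 556.889 = 115.711 ms

116 ms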